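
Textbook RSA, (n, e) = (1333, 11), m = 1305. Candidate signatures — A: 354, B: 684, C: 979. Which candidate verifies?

Candidate A: Squares mod 1333: 354^1≡354, 354^2≡14, 354^4≡196, 354^8≡1092; 11 = 8 + 2 + 1, so 354^11 ≡ 1092·14·354 ≡ 1305 (mod 1333)
  → matches m = 1305
Candidate B: Squares mod 1333: 684^1≡684, 684^2≡1306, 684^4≡729, 684^8≡907; 11 = 8 + 2 + 1, so 684^11 ≡ 907·1306·684 ≡ 2 (mod 1333)
Candidate C: Squares mod 1333: 979^1≡979, 979^2≡14, 979^4≡196, 979^8≡1092; 11 = 8 + 2 + 1, so 979^11 ≡ 1092·14·979 ≡ 28 (mod 1333)

A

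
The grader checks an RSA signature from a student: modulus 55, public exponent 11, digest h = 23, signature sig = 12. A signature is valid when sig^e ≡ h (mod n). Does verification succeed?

passes

sig^2 ≡ 12^2 = 144 ≡ 34
sig^4 ≡ 34^2 = 1156 ≡ 1
sig^8 ≡ 1^2 = 1
11 = 8 + 2 + 1, so sig^11 ≡ 1·34·12 ≡ 23 (mod 55)
23 = h, so the signature checks out.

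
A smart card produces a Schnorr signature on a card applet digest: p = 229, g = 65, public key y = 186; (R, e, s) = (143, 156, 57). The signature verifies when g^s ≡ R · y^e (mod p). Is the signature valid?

valid

g^s mod p:
Squares mod 229: 65^1≡65, 65^2≡103, 65^4≡75, 65^8≡129, 65^16≡153, 65^32≡51
57 = 32 + 16 + 8 + 1, so 65^57 ≡ 51·153·129·65 ≡ 107 (mod 229)
R · y^e mod p:
Squares mod 229: 186^1≡186, 186^2≡17, 186^4≡60, 186^8≡165, 186^16≡203, 186^32≡218, 186^64≡121, 186^128≡214
156 = 128 + 16 + 8 + 4, so 186^156 ≡ 214·203·165·60 ≡ 60 (mod 229)
143·60 = 8580 ≡ 107 (mod 229)
107 ≡ 107 (mod 229); signature holds.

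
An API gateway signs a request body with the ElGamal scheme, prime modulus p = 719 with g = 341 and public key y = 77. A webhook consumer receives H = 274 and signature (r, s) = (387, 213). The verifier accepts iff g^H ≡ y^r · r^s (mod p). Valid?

Left side g^H mod p:
Squares mod 719: 341^1≡341, 341^2≡522, 341^4≡702, 341^8≡289, 341^16≡117, 341^32≡28, 341^64≡65, 341^128≡630, 341^256≡12
274 = 256 + 16 + 2, so 341^274 ≡ 12·117·522 ≡ 227 (mod 719)
Right side y^r · r^s mod p:
Squares mod 719: 77^1≡77, 77^2≡177, 77^4≡412, 77^8≡60, 77^16≡5, 77^32≡25, 77^64≡625, 77^128≡208, 77^256≡124
387 = 256 + 128 + 2 + 1, so 77^387 ≡ 124·208·177·77 ≡ 68 (mod 719)
Squares mod 719: 387^1≡387, 387^2≡217, 387^4≡354, 387^8≡210, 387^16≡241, 387^32≡561, 387^64≡518, 387^128≡137
213 = 128 + 64 + 16 + 4 + 1, so 387^213 ≡ 137·518·241·354·387 ≡ 458 (mod 719)
68·458 = 31144 ≡ 227 (mod 719)
227 ≡ 227 (mod 719), so the signature is genuine.

yes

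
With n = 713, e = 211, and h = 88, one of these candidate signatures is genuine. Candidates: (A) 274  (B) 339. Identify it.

A

Candidate A: Squares mod 713: 274^1≡274, 274^2≡211, 274^4≡315, 274^8≡118, 274^16≡377, 274^32≡242, 274^64≡98, 274^128≡335; 211 = 128 + 64 + 16 + 2 + 1, so 274^211 ≡ 335·98·377·211·274 ≡ 88 (mod 713)
  → matches h = 88
Candidate B: Squares mod 713: 339^1≡339, 339^2≡128, 339^4≡698, 339^8≡225, 339^16≡2, 339^32≡4, 339^64≡16, 339^128≡256; 211 = 128 + 64 + 16 + 2 + 1, so 339^211 ≡ 256·16·2·128·339 ≡ 401 (mod 713)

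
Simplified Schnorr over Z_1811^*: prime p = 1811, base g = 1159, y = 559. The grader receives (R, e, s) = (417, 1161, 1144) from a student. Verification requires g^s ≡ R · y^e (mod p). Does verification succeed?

fails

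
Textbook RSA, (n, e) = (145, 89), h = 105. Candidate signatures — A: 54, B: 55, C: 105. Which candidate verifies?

B

Candidate A: 54^89 mod 145 = 49
Candidate B: 55^89 mod 145 = 105
  → matches h = 105
Candidate C: 105^89 mod 145 = 15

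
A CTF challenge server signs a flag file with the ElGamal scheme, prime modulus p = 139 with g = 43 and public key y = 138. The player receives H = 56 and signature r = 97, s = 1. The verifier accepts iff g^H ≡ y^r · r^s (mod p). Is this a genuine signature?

genuine

Left side g^H mod p:
Squares mod 139: 43^1≡43, 43^2≡42, 43^4≡96, 43^8≡42, 43^16≡96, 43^32≡42
56 = 32 + 16 + 8, so 43^56 ≡ 42·96·42 ≡ 42 (mod 139)
Right side y^r · r^s mod p:
Squares mod 139: 138^1≡138, 138^2≡1, 138^4≡1, 138^8≡1, 138^16≡1, 138^32≡1, 138^64≡1
97 = 64 + 32 + 1, so 138^97 ≡ 1·1·138 ≡ 138 (mod 139)
97^1 mod 139 = 97
138·97 = 13386 ≡ 42 (mod 139)
42 ≡ 42 (mod 139), so the signature is genuine.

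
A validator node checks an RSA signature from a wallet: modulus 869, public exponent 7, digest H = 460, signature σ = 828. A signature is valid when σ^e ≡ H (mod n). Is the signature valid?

valid

σ^2 ≡ 828^2 = 685584 ≡ 812
σ^4 ≡ 812^2 = 659344 ≡ 642
7 = 4 + 2 + 1, so σ^7 ≡ 642·812·828 ≡ 460 (mod 869)
460 = H, so the signature checks out.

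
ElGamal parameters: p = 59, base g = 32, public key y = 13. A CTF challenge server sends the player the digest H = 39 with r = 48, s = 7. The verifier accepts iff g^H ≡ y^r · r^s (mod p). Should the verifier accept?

Left side g^H mod p:
Squares mod 59: 32^1≡32, 32^2≡21, 32^4≡28, 32^8≡17, 32^16≡53, 32^32≡36
39 = 32 + 4 + 2 + 1, so 32^39 ≡ 36·28·21·32 ≡ 56 (mod 59)
Right side y^r · r^s mod p:
Squares mod 59: 13^1≡13, 13^2≡51, 13^4≡5, 13^8≡25, 13^16≡35, 13^32≡45
48 = 32 + 16, so 13^48 ≡ 45·35 ≡ 41 (mod 59)
Squares mod 59: 48^1≡48, 48^2≡3, 48^4≡9
7 = 4 + 2 + 1, so 48^7 ≡ 9·3·48 ≡ 57 (mod 59)
41·57 = 2337 ≡ 36 (mod 59)
56 ≠ 36, so verification fails.

reject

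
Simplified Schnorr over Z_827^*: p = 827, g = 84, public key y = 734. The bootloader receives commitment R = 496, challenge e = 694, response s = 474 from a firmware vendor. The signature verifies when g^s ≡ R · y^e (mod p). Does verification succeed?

g^s mod p:
84^2 = 7056 ≡ 440
84^4 ≡ 440^2 = 193600 ≡ 82
84^8 ≡ 82^2 = 6724 ≡ 108
84^16 ≡ 108^2 = 11664 ≡ 86
84^32 ≡ 86^2 = 7396 ≡ 780
84^64 ≡ 780^2 = 608400 ≡ 555
84^128 ≡ 555^2 = 308025 ≡ 381
84^256 ≡ 381^2 = 145161 ≡ 436
474 = 256 + 128 + 64 + 16 + 8 + 2, so 84^474 ≡ 436·381·555·86·108·440 ≡ 440 (mod 827)
R · y^e mod p:
734^2 = 538756 ≡ 379
734^4 ≡ 379^2 = 143641 ≡ 570
734^8 ≡ 570^2 = 324900 ≡ 716
734^16 ≡ 716^2 = 512656 ≡ 743
734^32 ≡ 743^2 = 552049 ≡ 440
734^64 ≡ 440^2 = 193600 ≡ 82
734^128 ≡ 82^2 = 6724 ≡ 108
734^256 ≡ 108^2 = 11664 ≡ 86
734^512 ≡ 86^2 = 7396 ≡ 780
694 = 512 + 128 + 32 + 16 + 4 + 2, so 734^694 ≡ 780·108·440·743·570·379 ≡ 281 (mod 827)
496·281 = 139376 ≡ 440 (mod 827)
440 ≡ 440 (mod 827); signature holds.

passes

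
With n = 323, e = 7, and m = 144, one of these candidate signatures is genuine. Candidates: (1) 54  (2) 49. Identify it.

2

Candidate 1: 54^2 = 2916 ≡ 9; 54^4 ≡ 9^2 = 81; 7 = 4 + 2 + 1, so 54^7 ≡ 81·9·54 ≡ 283 (mod 323)
Candidate 2: 49^2 = 2401 ≡ 140; 49^4 ≡ 140^2 = 19600 ≡ 220; 7 = 4 + 2 + 1, so 49^7 ≡ 220·140·49 ≡ 144 (mod 323)
  → matches m = 144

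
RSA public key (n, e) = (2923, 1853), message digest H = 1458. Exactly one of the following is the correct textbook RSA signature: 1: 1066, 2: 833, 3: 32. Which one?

3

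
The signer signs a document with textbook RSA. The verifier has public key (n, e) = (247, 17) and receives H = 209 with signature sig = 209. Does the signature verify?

verifies

sig^2 ≡ 209^2 = 43681 ≡ 209
sig^4 ≡ 209^2 = 43681 ≡ 209
sig^8 ≡ 209^2 = 43681 ≡ 209
sig^16 ≡ 209^2 = 43681 ≡ 209
17 = 16 + 1, so sig^17 ≡ 209·209 ≡ 209 (mod 247)
Since 209 equals the digest 209, verification succeeds.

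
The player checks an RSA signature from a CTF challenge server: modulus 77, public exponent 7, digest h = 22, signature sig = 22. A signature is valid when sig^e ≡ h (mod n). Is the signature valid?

sig^2 ≡ 22^2 = 484 ≡ 22
sig^4 ≡ 22^2 = 484 ≡ 22
7 = 4 + 2 + 1, so sig^7 ≡ 22·22·22 ≡ 22 (mod 77)
22 = h, so the signature checks out.

valid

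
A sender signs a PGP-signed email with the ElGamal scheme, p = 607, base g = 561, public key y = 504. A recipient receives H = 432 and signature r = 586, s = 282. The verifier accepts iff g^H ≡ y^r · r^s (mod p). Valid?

no

Left side g^H mod p:
561^2 = 314721 ≡ 295
561^4 ≡ 295^2 = 87025 ≡ 224
561^8 ≡ 224^2 = 50176 ≡ 402
561^16 ≡ 402^2 = 161604 ≡ 142
561^32 ≡ 142^2 = 20164 ≡ 133
561^64 ≡ 133^2 = 17689 ≡ 86
561^128 ≡ 86^2 = 7396 ≡ 112
561^256 ≡ 112^2 = 12544 ≡ 404
432 = 256 + 128 + 32 + 16, so 561^432 ≡ 404·112·133·142 ≡ 311 (mod 607)
Right side y^r · r^s mod p:
504^2 = 254016 ≡ 290
504^4 ≡ 290^2 = 84100 ≡ 334
504^8 ≡ 334^2 = 111556 ≡ 475
504^16 ≡ 475^2 = 225625 ≡ 428
504^32 ≡ 428^2 = 183184 ≡ 477
504^64 ≡ 477^2 = 227529 ≡ 511
504^128 ≡ 511^2 = 261121 ≡ 111
504^256 ≡ 111^2 = 12321 ≡ 181
504^512 ≡ 181^2 = 32761 ≡ 590
586 = 512 + 64 + 8 + 2, so 504^586 ≡ 590·511·475·290 ≡ 87 (mod 607)
586^2 = 343396 ≡ 441
586^4 ≡ 441^2 = 194481 ≡ 241
586^8 ≡ 241^2 = 58081 ≡ 416
586^16 ≡ 416^2 = 173056 ≡ 61
586^32 ≡ 61^2 = 3721 ≡ 79
586^64 ≡ 79^2 = 6241 ≡ 171
586^128 ≡ 171^2 = 29241 ≡ 105
586^256 ≡ 105^2 = 11025 ≡ 99
282 = 256 + 16 + 8 + 2, so 586^282 ≡ 99·61·416·441 ≡ 454 (mod 607)
87·454 = 39498 ≡ 43 (mod 607)
311 ≠ 43, so verification fails.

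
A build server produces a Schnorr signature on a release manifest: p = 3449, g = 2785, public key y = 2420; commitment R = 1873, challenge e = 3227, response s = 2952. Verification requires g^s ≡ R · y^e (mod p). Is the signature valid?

g^s mod p:
Squares mod 3449: 2785^1≡2785, 2785^2≡2873, 2785^4≡672, 2785^8≡3214, 2785^16≡41, 2785^32≡1681, 2785^64≡1030, 2785^128≡2057, 2785^256≡2775, 2785^512≡2457, 2785^1024≡1099, 2785^2048≡651
2952 = 2048 + 512 + 256 + 128 + 8, so 2785^2952 ≡ 651·2457·2775·2057·3214 ≡ 2618 (mod 3449)
R · y^e mod p:
Squares mod 3449: 2420^1≡2420, 2420^2≡3447, 2420^4≡4, 2420^8≡16, 2420^16≡256, 2420^32≡5, 2420^64≡25, 2420^128≡625, 2420^256≡888, 2420^512≡2172, 2420^1024≡2801, 2420^2048≡2575
3227 = 2048 + 1024 + 128 + 16 + 8 + 2 + 1, so 2420^3227 ≡ 2575·2801·625·256·16·3447·2420 ≡ 1806 (mod 3449)
1873·1806 = 3382638 ≡ 2618 (mod 3449)
2618 ≡ 2618 (mod 3449); signature holds.

valid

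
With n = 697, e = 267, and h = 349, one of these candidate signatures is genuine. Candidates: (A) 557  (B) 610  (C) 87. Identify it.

B

Candidate A: 557^267 mod 697 = 259
Candidate B: 610^267 mod 697 = 349
  → matches h = 349
Candidate C: 87^267 mod 697 = 348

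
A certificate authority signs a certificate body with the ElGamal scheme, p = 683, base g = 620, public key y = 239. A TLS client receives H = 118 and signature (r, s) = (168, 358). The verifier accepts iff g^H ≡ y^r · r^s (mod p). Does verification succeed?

fails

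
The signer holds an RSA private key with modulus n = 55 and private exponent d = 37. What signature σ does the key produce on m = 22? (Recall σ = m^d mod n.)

22

Squares mod 55: m^1≡22, m^2≡44, m^4≡11, m^8≡11, m^16≡11, m^32≡11
37 = 32 + 4 + 1, so m^37 ≡ 11·11·22 ≡ 22 (mod 55)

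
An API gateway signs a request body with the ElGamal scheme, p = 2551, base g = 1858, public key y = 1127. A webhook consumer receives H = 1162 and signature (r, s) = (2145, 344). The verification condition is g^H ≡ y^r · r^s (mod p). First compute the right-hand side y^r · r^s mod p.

1000

1127^2 = 1270129 ≡ 2282
1127^4 ≡ 2282^2 = 5207524 ≡ 933
1127^8 ≡ 933^2 = 870489 ≡ 598
1127^16 ≡ 598^2 = 357604 ≡ 464
1127^32 ≡ 464^2 = 215296 ≡ 1012
1127^64 ≡ 1012^2 = 1024144 ≡ 1193
1127^128 ≡ 1193^2 = 1423249 ≡ 2342
1127^256 ≡ 2342^2 = 5484964 ≡ 314
1127^512 ≡ 314^2 = 98596 ≡ 1658
1127^1024 ≡ 1658^2 = 2748964 ≡ 1537
1127^2048 ≡ 1537^2 = 2362369 ≡ 143
2145 = 2048 + 64 + 32 + 1, so 1127^2145 ≡ 143·1193·1012·1127 ≡ 1793 (mod 2551)
2145^2 = 4601025 ≡ 1572
2145^4 ≡ 1572^2 = 2471184 ≡ 1816
2145^8 ≡ 1816^2 = 3297856 ≡ 1964
2145^16 ≡ 1964^2 = 3857296 ≡ 184
2145^32 ≡ 184^2 = 33856 ≡ 693
2145^64 ≡ 693^2 = 480249 ≡ 661
2145^128 ≡ 661^2 = 436921 ≡ 700
2145^256 ≡ 700^2 = 490000 ≡ 208
344 = 256 + 64 + 16 + 8, so 2145^344 ≡ 208·661·184·1964 ≡ 766 (mod 2551)
y^r · r^s ≡ 1793·766 = 1373438 ≡ 1000 (mod 2551)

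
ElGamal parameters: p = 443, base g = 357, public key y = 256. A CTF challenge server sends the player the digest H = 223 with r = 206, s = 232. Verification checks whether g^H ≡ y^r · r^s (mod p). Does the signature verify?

Left side g^H mod p:
357^2 = 127449 ≡ 308
357^4 ≡ 308^2 = 94864 ≡ 62
357^8 ≡ 62^2 = 3844 ≡ 300
357^16 ≡ 300^2 = 90000 ≡ 71
357^32 ≡ 71^2 = 5041 ≡ 168
357^64 ≡ 168^2 = 28224 ≡ 315
357^128 ≡ 315^2 = 99225 ≡ 436
223 = 128 + 64 + 16 + 8 + 4 + 2 + 1, so 357^223 ≡ 436·315·71·300·62·308·357 ≡ 135 (mod 443)
Right side y^r · r^s mod p:
256^2 = 65536 ≡ 415
256^4 ≡ 415^2 = 172225 ≡ 341
256^8 ≡ 341^2 = 116281 ≡ 215
256^16 ≡ 215^2 = 46225 ≡ 153
256^32 ≡ 153^2 = 23409 ≡ 373
256^64 ≡ 373^2 = 139129 ≡ 27
256^128 ≡ 27^2 = 729 ≡ 286
206 = 128 + 64 + 8 + 4 + 2, so 256^206 ≡ 286·27·215·341·415 ≡ 48 (mod 443)
206^2 = 42436 ≡ 351
206^4 ≡ 351^2 = 123201 ≡ 47
206^8 ≡ 47^2 = 2209 ≡ 437
206^16 ≡ 437^2 = 190969 ≡ 36
206^32 ≡ 36^2 = 1296 ≡ 410
206^64 ≡ 410^2 = 168100 ≡ 203
206^128 ≡ 203^2 = 41209 ≡ 10
232 = 128 + 64 + 32 + 8, so 206^232 ≡ 10·203·410·437 ≡ 139 (mod 443)
48·139 = 6672 ≡ 27 (mod 443)
135 ≠ 27, so verification fails.

does not verify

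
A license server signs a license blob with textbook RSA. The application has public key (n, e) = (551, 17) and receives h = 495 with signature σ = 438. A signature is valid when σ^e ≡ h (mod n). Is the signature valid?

valid

σ^2 ≡ 438^2 = 191844 ≡ 96
σ^4 ≡ 96^2 = 9216 ≡ 400
σ^8 ≡ 400^2 = 160000 ≡ 210
σ^16 ≡ 210^2 = 44100 ≡ 20
17 = 16 + 1, so σ^17 ≡ 20·438 ≡ 495 (mod 551)
σ^17 mod 551 = 495 matches h.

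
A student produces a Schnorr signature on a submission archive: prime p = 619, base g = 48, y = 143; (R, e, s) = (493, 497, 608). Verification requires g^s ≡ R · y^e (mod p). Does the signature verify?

g^s mod p:
Squares mod 619: 48^1≡48, 48^2≡447, 48^4≡491, 48^8≡290, 48^16≡535, 48^32≡247, 48^64≡347, 48^128≡323, 48^256≡337, 48^512≡292
608 = 512 + 64 + 32, so 48^608 ≡ 292·347·247 ≡ 239 (mod 619)
R · y^e mod p:
Squares mod 619: 143^1≡143, 143^2≡22, 143^4≡484, 143^8≡274, 143^16≡177, 143^32≡379, 143^64≡33, 143^128≡470, 143^256≡536
497 = 256 + 128 + 64 + 32 + 16 + 1, so 143^497 ≡ 536·470·33·379·177·143 ≡ 229 (mod 619)
493·229 = 112897 ≡ 239 (mod 619)
239 ≡ 239 (mod 619); signature holds.

verifies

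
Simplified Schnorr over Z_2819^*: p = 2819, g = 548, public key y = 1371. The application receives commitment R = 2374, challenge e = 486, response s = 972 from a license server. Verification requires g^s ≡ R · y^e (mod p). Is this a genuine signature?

genuine

g^s mod p:
548^2 = 300304 ≡ 1490
548^4 ≡ 1490^2 = 2220100 ≡ 1547
548^8 ≡ 1547^2 = 2393209 ≡ 2697
548^16 ≡ 2697^2 = 7273809 ≡ 789
548^32 ≡ 789^2 = 622521 ≡ 2341
548^64 ≡ 2341^2 = 5480281 ≡ 145
548^128 ≡ 145^2 = 21025 ≡ 1292
548^256 ≡ 1292^2 = 1669264 ≡ 416
548^512 ≡ 416^2 = 173056 ≡ 1097
972 = 512 + 256 + 128 + 64 + 8 + 4, so 548^972 ≡ 1097·416·1292·145·2697·1547 ≡ 564 (mod 2819)
R · y^e mod p:
1371^2 = 1879641 ≡ 2187
1371^4 ≡ 2187^2 = 4782969 ≡ 1945
1371^8 ≡ 1945^2 = 3783025 ≡ 2746
1371^16 ≡ 2746^2 = 7540516 ≡ 2510
1371^32 ≡ 2510^2 = 6300100 ≡ 2454
1371^64 ≡ 2454^2 = 6022116 ≡ 732
1371^128 ≡ 732^2 = 535824 ≡ 214
1371^256 ≡ 214^2 = 45796 ≡ 692
486 = 256 + 128 + 64 + 32 + 4 + 2, so 1371^486 ≡ 692·214·732·2454·1945·2187 ≡ 2539 (mod 2819)
2374·2539 = 6027586 ≡ 564 (mod 2819)
564 ≡ 564 (mod 2819); signature holds.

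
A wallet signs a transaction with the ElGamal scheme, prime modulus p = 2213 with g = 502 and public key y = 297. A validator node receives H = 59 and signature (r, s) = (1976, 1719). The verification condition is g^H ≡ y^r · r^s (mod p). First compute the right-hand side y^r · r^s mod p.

297^2 = 88209 ≡ 1902
297^4 ≡ 1902^2 = 3617604 ≡ 1562
297^8 ≡ 1562^2 = 2439844 ≡ 1118
297^16 ≡ 1118^2 = 1249924 ≡ 1792
297^32 ≡ 1792^2 = 3211264 ≡ 201
297^64 ≡ 201^2 = 40401 ≡ 567
297^128 ≡ 567^2 = 321489 ≡ 604
297^256 ≡ 604^2 = 364816 ≡ 1884
297^512 ≡ 1884^2 = 3549456 ≡ 2017
297^1024 ≡ 2017^2 = 4068289 ≡ 795
1976 = 1024 + 512 + 256 + 128 + 32 + 16 + 8, so 297^1976 ≡ 795·2017·1884·604·201·1792·1118 ≡ 297 (mod 2213)
1976^2 = 3904576 ≡ 844
1976^4 ≡ 844^2 = 712336 ≡ 1963
1976^8 ≡ 1963^2 = 3853369 ≡ 536
1976^16 ≡ 536^2 = 287296 ≡ 1819
1976^32 ≡ 1819^2 = 3308761 ≡ 326
1976^64 ≡ 326^2 = 106276 ≡ 52
1976^128 ≡ 52^2 = 2704 ≡ 491
1976^256 ≡ 491^2 = 241081 ≡ 2077
1976^512 ≡ 2077^2 = 4313929 ≡ 792
1976^1024 ≡ 792^2 = 627264 ≡ 985
1719 = 1024 + 512 + 128 + 32 + 16 + 4 + 2 + 1, so 1976^1719 ≡ 985·792·491·326·1819·1963·844·1976 ≡ 58 (mod 2213)
y^r · r^s ≡ 297·58 = 17226 ≡ 1735 (mod 2213)

1735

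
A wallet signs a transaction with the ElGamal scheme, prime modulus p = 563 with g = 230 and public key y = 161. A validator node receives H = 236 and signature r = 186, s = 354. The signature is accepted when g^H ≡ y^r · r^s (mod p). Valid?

no

Left side g^H mod p:
230^2 = 52900 ≡ 541
230^4 ≡ 541^2 = 292681 ≡ 484
230^8 ≡ 484^2 = 234256 ≡ 48
230^16 ≡ 48^2 = 2304 ≡ 52
230^32 ≡ 52^2 = 2704 ≡ 452
230^64 ≡ 452^2 = 204304 ≡ 498
230^128 ≡ 498^2 = 248004 ≡ 284
236 = 128 + 64 + 32 + 8 + 4, so 230^236 ≡ 284·498·452·48·484 ≡ 107 (mod 563)
Right side y^r · r^s mod p:
161^2 = 25921 ≡ 23
161^4 ≡ 23^2 = 529
161^8 ≡ 529^2 = 279841 ≡ 30
161^16 ≡ 30^2 = 900 ≡ 337
161^32 ≡ 337^2 = 113569 ≡ 406
161^64 ≡ 406^2 = 164836 ≡ 440
161^128 ≡ 440^2 = 193600 ≡ 491
186 = 128 + 32 + 16 + 8 + 2, so 161^186 ≡ 491·406·337·30·23 ≡ 484 (mod 563)
186^2 = 34596 ≡ 253
186^4 ≡ 253^2 = 64009 ≡ 390
186^8 ≡ 390^2 = 152100 ≡ 90
186^16 ≡ 90^2 = 8100 ≡ 218
186^32 ≡ 218^2 = 47524 ≡ 232
186^64 ≡ 232^2 = 53824 ≡ 339
186^128 ≡ 339^2 = 114921 ≡ 69
186^256 ≡ 69^2 = 4761 ≡ 257
354 = 256 + 64 + 32 + 2, so 186^354 ≡ 257·339·232·253 ≡ 383 (mod 563)
484·383 = 185372 ≡ 145 (mod 563)
107 ≠ 145, so verification fails.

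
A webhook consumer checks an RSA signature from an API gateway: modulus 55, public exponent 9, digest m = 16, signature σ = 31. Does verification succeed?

passes

Squares mod 55: σ^1≡31, σ^2≡26, σ^4≡16, σ^8≡36
9 = 8 + 1, so σ^9 ≡ 36·31 ≡ 16 (mod 55)
Since 16 equals the digest 16, verification succeeds.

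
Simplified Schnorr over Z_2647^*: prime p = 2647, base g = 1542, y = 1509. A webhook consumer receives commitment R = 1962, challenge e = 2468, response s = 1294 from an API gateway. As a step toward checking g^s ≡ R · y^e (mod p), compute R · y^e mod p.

2260

1509^2 = 2277081 ≡ 661
1509^4 ≡ 661^2 = 436921 ≡ 166
1509^8 ≡ 166^2 = 27556 ≡ 1086
1509^16 ≡ 1086^2 = 1179396 ≡ 1481
1509^32 ≡ 1481^2 = 2193361 ≡ 1645
1509^64 ≡ 1645^2 = 2706025 ≡ 791
1509^128 ≡ 791^2 = 625681 ≡ 989
1509^256 ≡ 989^2 = 978121 ≡ 1378
1509^512 ≡ 1378^2 = 1898884 ≡ 985
1509^1024 ≡ 985^2 = 970225 ≡ 1423
1509^2048 ≡ 1423^2 = 2024929 ≡ 2621
2468 = 2048 + 256 + 128 + 32 + 4, so 1509^2468 ≡ 2621·1378·989·1645·166 ≡ 1639 (mod 2647)
R · y^e ≡ 1962·1639 = 3215718 ≡ 2260 (mod 2647)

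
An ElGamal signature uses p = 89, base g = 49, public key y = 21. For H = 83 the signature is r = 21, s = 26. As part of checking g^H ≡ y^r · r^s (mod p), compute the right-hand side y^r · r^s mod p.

5

Squares mod 89: 21^1≡21, 21^2≡85, 21^4≡16, 21^8≡78, 21^16≡32
21 = 16 + 4 + 1, so 21^21 ≡ 32·16·21 ≡ 72 (mod 89)
Squares mod 89: 21^1≡21, 21^2≡85, 21^4≡16, 21^8≡78, 21^16≡32
26 = 16 + 8 + 2, so 21^26 ≡ 32·78·85 ≡ 73 (mod 89)
y^r · r^s ≡ 72·73 = 5256 ≡ 5 (mod 89)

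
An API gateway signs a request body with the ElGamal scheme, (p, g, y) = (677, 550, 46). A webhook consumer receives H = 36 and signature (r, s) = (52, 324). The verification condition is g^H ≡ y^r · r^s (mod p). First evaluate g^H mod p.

550^2 = 302500 ≡ 558
550^4 ≡ 558^2 = 311364 ≡ 621
550^8 ≡ 621^2 = 385641 ≡ 428
550^16 ≡ 428^2 = 183184 ≡ 394
550^32 ≡ 394^2 = 155236 ≡ 203
36 = 32 + 4, so 550^36 ≡ 203·621 ≡ 141 (mod 677)

141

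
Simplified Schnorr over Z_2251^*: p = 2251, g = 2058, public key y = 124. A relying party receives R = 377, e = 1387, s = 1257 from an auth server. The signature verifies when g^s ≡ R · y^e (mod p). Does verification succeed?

fails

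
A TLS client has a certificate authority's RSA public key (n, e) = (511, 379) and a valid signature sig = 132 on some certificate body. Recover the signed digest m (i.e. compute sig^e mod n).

Squares mod 511: sig^1≡132, sig^2≡50, sig^4≡456, sig^8≡470, sig^16≡148, sig^32≡442, sig^64≡162, sig^128≡183, sig^256≡274
379 = 256 + 64 + 32 + 16 + 8 + 2 + 1, so sig^379 ≡ 274·162·442·148·470·50·132 ≡ 279 (mod 511)

279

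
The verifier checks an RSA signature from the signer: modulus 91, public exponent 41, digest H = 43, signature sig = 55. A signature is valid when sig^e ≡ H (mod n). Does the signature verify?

Squares mod 91: sig^1≡55, sig^2≡22, sig^4≡29, sig^8≡22, sig^16≡29, sig^32≡22
41 = 32 + 8 + 1, so sig^41 ≡ 22·22·55 ≡ 48 (mod 91)
48 ≠ 43, so verification fails.

does not verify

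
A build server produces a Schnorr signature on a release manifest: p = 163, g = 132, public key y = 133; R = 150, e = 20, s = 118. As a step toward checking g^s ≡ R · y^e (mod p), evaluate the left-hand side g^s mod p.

36

132^2 = 17424 ≡ 146
132^4 ≡ 146^2 = 21316 ≡ 126
132^8 ≡ 126^2 = 15876 ≡ 65
132^16 ≡ 65^2 = 4225 ≡ 150
132^32 ≡ 150^2 = 22500 ≡ 6
132^64 ≡ 6^2 = 36
118 = 64 + 32 + 16 + 4 + 2, so 132^118 ≡ 36·6·150·126·146 ≡ 36 (mod 163)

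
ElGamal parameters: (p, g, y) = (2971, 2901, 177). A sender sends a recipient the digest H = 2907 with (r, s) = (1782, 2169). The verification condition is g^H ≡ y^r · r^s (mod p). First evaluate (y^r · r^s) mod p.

177^2 = 31329 ≡ 1619
177^4 ≡ 1619^2 = 2621161 ≡ 739
177^8 ≡ 739^2 = 546121 ≡ 2428
177^16 ≡ 2428^2 = 5895184 ≡ 720
177^32 ≡ 720^2 = 518400 ≡ 1446
177^64 ≡ 1446^2 = 2090916 ≡ 2303
177^128 ≡ 2303^2 = 5303809 ≡ 574
177^256 ≡ 574^2 = 329476 ≡ 2666
177^512 ≡ 2666^2 = 7107556 ≡ 924
177^1024 ≡ 924^2 = 853776 ≡ 1099
1782 = 1024 + 512 + 128 + 64 + 32 + 16 + 4 + 2, so 177^1782 ≡ 1099·924·574·2303·1446·720·739·1619 ≡ 956 (mod 2971)
1782^2 = 3175524 ≡ 2496
1782^4 ≡ 2496^2 = 6230016 ≡ 2800
1782^8 ≡ 2800^2 = 7840000 ≡ 2502
1782^16 ≡ 2502^2 = 6260004 ≡ 107
1782^32 ≡ 107^2 = 11449 ≡ 2536
1782^64 ≡ 2536^2 = 6431296 ≡ 2052
1782^128 ≡ 2052^2 = 4210704 ≡ 797
1782^256 ≡ 797^2 = 635209 ≡ 2386
1782^512 ≡ 2386^2 = 5692996 ≡ 560
1782^1024 ≡ 560^2 = 313600 ≡ 1645
1782^2048 ≡ 1645^2 = 2706025 ≡ 2415
2169 = 2048 + 64 + 32 + 16 + 8 + 1, so 1782^2169 ≡ 2415·2052·2536·107·2502·1782 ≡ 2285 (mod 2971)
y^r · r^s ≡ 956·2285 = 2184460 ≡ 775 (mod 2971)

775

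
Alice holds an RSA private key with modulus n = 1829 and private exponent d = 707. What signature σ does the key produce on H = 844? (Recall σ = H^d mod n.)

1692

H^2 ≡ 844^2 = 712336 ≡ 855
H^4 ≡ 855^2 = 731025 ≡ 1254
H^8 ≡ 1254^2 = 1572516 ≡ 1405
H^16 ≡ 1405^2 = 1974025 ≡ 534
H^32 ≡ 534^2 = 285156 ≡ 1661
H^64 ≡ 1661^2 = 2758921 ≡ 789
H^128 ≡ 789^2 = 622521 ≡ 661
H^256 ≡ 661^2 = 436921 ≡ 1619
H^512 ≡ 1619^2 = 2621161 ≡ 204
707 = 512 + 128 + 64 + 2 + 1, so H^707 ≡ 204·661·789·855·844 ≡ 1692 (mod 1829)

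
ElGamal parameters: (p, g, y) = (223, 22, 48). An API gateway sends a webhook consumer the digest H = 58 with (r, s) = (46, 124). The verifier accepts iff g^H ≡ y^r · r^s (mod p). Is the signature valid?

Left side g^H mod p:
22^2 = 484 ≡ 38
22^4 ≡ 38^2 = 1444 ≡ 106
22^8 ≡ 106^2 = 11236 ≡ 86
22^16 ≡ 86^2 = 7396 ≡ 37
22^32 ≡ 37^2 = 1369 ≡ 31
58 = 32 + 16 + 8 + 2, so 22^58 ≡ 31·37·86·38 ≡ 212 (mod 223)
Right side y^r · r^s mod p:
48^2 = 2304 ≡ 74
48^4 ≡ 74^2 = 5476 ≡ 124
48^8 ≡ 124^2 = 15376 ≡ 212
48^16 ≡ 212^2 = 44944 ≡ 121
48^32 ≡ 121^2 = 14641 ≡ 146
46 = 32 + 8 + 4 + 2, so 48^46 ≡ 146·212·124·74 ≡ 76 (mod 223)
46^2 = 2116 ≡ 109
46^4 ≡ 109^2 = 11881 ≡ 62
46^8 ≡ 62^2 = 3844 ≡ 53
46^16 ≡ 53^2 = 2809 ≡ 133
46^32 ≡ 133^2 = 17689 ≡ 72
46^64 ≡ 72^2 = 5184 ≡ 55
124 = 64 + 32 + 16 + 8 + 4, so 46^124 ≡ 55·72·133·53·62 ≡ 38 (mod 223)
76·38 = 2888 ≡ 212 (mod 223)
212 ≡ 212 (mod 223), so the signature is genuine.

valid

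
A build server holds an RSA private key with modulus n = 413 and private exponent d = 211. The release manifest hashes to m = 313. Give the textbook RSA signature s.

m^2 ≡ 313^2 = 97969 ≡ 88
m^4 ≡ 88^2 = 7744 ≡ 310
m^8 ≡ 310^2 = 96100 ≡ 284
m^16 ≡ 284^2 = 80656 ≡ 121
m^32 ≡ 121^2 = 14641 ≡ 186
m^64 ≡ 186^2 = 34596 ≡ 317
m^128 ≡ 317^2 = 100489 ≡ 130
211 = 128 + 64 + 16 + 2 + 1, so m^211 ≡ 130·317·121·88·313 ≡ 306 (mod 413)

306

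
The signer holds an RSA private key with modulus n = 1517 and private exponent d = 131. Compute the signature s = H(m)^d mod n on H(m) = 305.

182

(H(m))^131 mod 1517 = 182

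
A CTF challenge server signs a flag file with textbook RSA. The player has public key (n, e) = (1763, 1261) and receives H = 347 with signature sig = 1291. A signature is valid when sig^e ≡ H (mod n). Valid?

Squares mod 1763: sig^1≡1291, sig^2≡646, sig^4≡1248, sig^8≡775, sig^16≡1205, sig^32≡1076, sig^64≡1248, sig^128≡775, sig^256≡1205, sig^512≡1076, sig^1024≡1248
1261 = 1024 + 128 + 64 + 32 + 8 + 4 + 1, so sig^1261 ≡ 1248·775·1248·1076·775·1248·1291 ≡ 1291 (mod 1763)
sig^1261 mod 1763 = 1291, but H = 347.

no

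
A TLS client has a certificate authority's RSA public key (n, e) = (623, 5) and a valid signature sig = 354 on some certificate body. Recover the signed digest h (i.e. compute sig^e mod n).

324

Squares mod 623: sig^1≡354, sig^2≡93, sig^4≡550
5 = 4 + 1, so sig^5 ≡ 550·354 ≡ 324 (mod 623)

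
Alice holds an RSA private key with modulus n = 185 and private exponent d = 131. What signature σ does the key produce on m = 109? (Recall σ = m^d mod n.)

69

m^2 ≡ 109^2 = 11881 ≡ 41
m^4 ≡ 41^2 = 1681 ≡ 16
m^8 ≡ 16^2 = 256 ≡ 71
m^16 ≡ 71^2 = 5041 ≡ 46
m^32 ≡ 46^2 = 2116 ≡ 81
m^64 ≡ 81^2 = 6561 ≡ 86
m^128 ≡ 86^2 = 7396 ≡ 181
131 = 128 + 2 + 1, so m^131 ≡ 181·41·109 ≡ 69 (mod 185)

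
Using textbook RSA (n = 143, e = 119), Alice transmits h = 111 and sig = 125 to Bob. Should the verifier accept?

reject

sig^2 ≡ 125^2 = 15625 ≡ 38
sig^4 ≡ 38^2 = 1444 ≡ 14
sig^8 ≡ 14^2 = 196 ≡ 53
sig^16 ≡ 53^2 = 2809 ≡ 92
sig^32 ≡ 92^2 = 8464 ≡ 27
sig^64 ≡ 27^2 = 729 ≡ 14
119 = 64 + 32 + 16 + 4 + 2 + 1, so sig^119 ≡ 14·27·92·14·38·125 ≡ 135 (mod 143)
sig^119 mod 143 = 135, but h = 111.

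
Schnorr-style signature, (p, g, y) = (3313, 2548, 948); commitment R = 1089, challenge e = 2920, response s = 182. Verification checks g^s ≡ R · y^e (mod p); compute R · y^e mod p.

948^2 = 898704 ≡ 881
948^4 ≡ 881^2 = 776161 ≡ 919
948^8 ≡ 919^2 = 844561 ≡ 3059
948^16 ≡ 3059^2 = 9357481 ≡ 1569
948^32 ≡ 1569^2 = 2461761 ≡ 202
948^64 ≡ 202^2 = 40804 ≡ 1048
948^128 ≡ 1048^2 = 1098304 ≡ 1701
948^256 ≡ 1701^2 = 2893401 ≡ 1152
948^512 ≡ 1152^2 = 1327104 ≡ 1904
948^1024 ≡ 1904^2 = 3625216 ≡ 794
948^2048 ≡ 794^2 = 630436 ≡ 966
2920 = 2048 + 512 + 256 + 64 + 32 + 8, so 948^2920 ≡ 966·1904·1152·1048·202·3059 ≡ 950 (mod 3313)
R · y^e ≡ 1089·950 = 1034550 ≡ 894 (mod 3313)

894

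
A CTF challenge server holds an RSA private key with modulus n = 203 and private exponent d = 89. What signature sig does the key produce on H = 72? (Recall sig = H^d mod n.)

193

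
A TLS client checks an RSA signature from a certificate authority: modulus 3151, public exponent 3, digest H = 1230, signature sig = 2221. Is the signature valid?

sig^2 ≡ 2221^2 = 4932841 ≡ 1526
3 = 2 + 1, so sig^3 ≡ 1526·2221 ≡ 1921 (mod 3151)
sig^3 mod 3151 = 1921, but H = 1230.

invalid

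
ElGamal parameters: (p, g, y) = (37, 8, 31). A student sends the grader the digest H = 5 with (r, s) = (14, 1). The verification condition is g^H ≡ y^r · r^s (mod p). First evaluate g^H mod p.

8^2 = 64 ≡ 27
8^4 ≡ 27^2 = 729 ≡ 26
5 = 4 + 1, so 8^5 ≡ 26·8 ≡ 23 (mod 37)

23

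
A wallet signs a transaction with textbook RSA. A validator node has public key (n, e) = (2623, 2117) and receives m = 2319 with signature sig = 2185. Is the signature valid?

invalid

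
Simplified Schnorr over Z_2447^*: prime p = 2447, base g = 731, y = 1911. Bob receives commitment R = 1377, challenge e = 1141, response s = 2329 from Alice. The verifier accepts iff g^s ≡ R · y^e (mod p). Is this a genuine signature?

genuine

g^s mod p:
731^2 = 534361 ≡ 915
731^4 ≡ 915^2 = 837225 ≡ 351
731^8 ≡ 351^2 = 123201 ≡ 851
731^16 ≡ 851^2 = 724201 ≡ 2336
731^32 ≡ 2336^2 = 5456896 ≡ 86
731^64 ≡ 86^2 = 7396 ≡ 55
731^128 ≡ 55^2 = 3025 ≡ 578
731^256 ≡ 578^2 = 334084 ≡ 1292
731^512 ≡ 1292^2 = 1669264 ≡ 410
731^1024 ≡ 410^2 = 168100 ≡ 1704
731^2048 ≡ 1704^2 = 2903616 ≡ 1474
2329 = 2048 + 256 + 16 + 8 + 1, so 731^2329 ≡ 1474·1292·2336·851·731 ≡ 1592 (mod 2447)
R · y^e mod p:
1911^2 = 3651921 ≡ 997
1911^4 ≡ 997^2 = 994009 ≡ 527
1911^8 ≡ 527^2 = 277729 ≡ 1218
1911^16 ≡ 1218^2 = 1483524 ≡ 642
1911^32 ≡ 642^2 = 412164 ≡ 1068
1911^64 ≡ 1068^2 = 1140624 ≡ 322
1911^128 ≡ 322^2 = 103684 ≡ 910
1911^256 ≡ 910^2 = 828100 ≡ 1014
1911^512 ≡ 1014^2 = 1028196 ≡ 456
1911^1024 ≡ 456^2 = 207936 ≡ 2388
1141 = 1024 + 64 + 32 + 16 + 4 + 1, so 1911^1141 ≡ 2388·322·1068·642·527·1911 ≡ 927 (mod 2447)
1377·927 = 1276479 ≡ 1592 (mod 2447)
1592 ≡ 1592 (mod 2447); signature holds.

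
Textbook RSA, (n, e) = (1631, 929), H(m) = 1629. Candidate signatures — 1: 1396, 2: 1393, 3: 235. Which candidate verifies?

1

Candidate 1: Squares mod 1631: 1396^1≡1396, 1396^2≡1402, 1396^4≡249, 1396^8≡23, 1396^16≡529, 1396^32≡940, 1396^64≡1229, 1396^128≡135, 1396^256≡284, 1396^512≡737; 929 = 512 + 256 + 128 + 32 + 1, so 1396^929 ≡ 737·284·135·940·1396 ≡ 1629 (mod 1631)
  → matches H(m) = 1629
Candidate 2: Squares mod 1631: 1393^1≡1393, 1393^2≡1190, 1393^4≡392, 1393^8≡350, 1393^16≡175, 1393^32≡1267, 1393^64≡385, 1393^128≡1435, 1393^256≡903, 1393^512≡1540; 929 = 512 + 256 + 128 + 32 + 1, so 1393^929 ≡ 1540·903·1435·1267·1393 ≡ 1393 (mod 1631)
Candidate 3: Squares mod 1631: 235^1≡235, 235^2≡1402, 235^4≡249, 235^8≡23, 235^16≡529, 235^32≡940, 235^64≡1229, 235^128≡135, 235^256≡284, 235^512≡737; 929 = 512 + 256 + 128 + 32 + 1, so 235^929 ≡ 737·284·135·940·235 ≡ 2 (mod 1631)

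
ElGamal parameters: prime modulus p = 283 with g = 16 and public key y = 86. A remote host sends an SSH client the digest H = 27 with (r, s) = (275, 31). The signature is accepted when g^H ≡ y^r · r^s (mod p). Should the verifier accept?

accept

Left side g^H mod p:
Squares mod 283: 16^1≡16, 16^2≡256, 16^4≡163, 16^8≡250, 16^16≡240
27 = 16 + 8 + 2 + 1, so 16^27 ≡ 240·250·256·16 ≡ 253 (mod 283)
Right side y^r · r^s mod p:
Squares mod 283: 86^1≡86, 86^2≡38, 86^4≡29, 86^8≡275, 86^16≡64, 86^32≡134, 86^64≡127, 86^128≡281, 86^256≡4
275 = 256 + 16 + 2 + 1, so 86^275 ≡ 4·64·38·86 ≡ 60 (mod 283)
Squares mod 283: 275^1≡275, 275^2≡64, 275^4≡134, 275^8≡127, 275^16≡281
31 = 16 + 8 + 4 + 2 + 1, so 275^31 ≡ 281·127·134·64·275 ≡ 141 (mod 283)
60·141 = 8460 ≡ 253 (mod 283)
253 ≡ 253 (mod 283), so the signature is genuine.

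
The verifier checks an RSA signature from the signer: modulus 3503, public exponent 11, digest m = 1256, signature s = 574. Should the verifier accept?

Squares mod 3503: s^1≡574, s^2≡194, s^4≡2606, s^8≡2422
11 = 8 + 2 + 1, so s^11 ≡ 2422·194·574 ≡ 1256 (mod 3503)
1256 = m, so the signature checks out.

accept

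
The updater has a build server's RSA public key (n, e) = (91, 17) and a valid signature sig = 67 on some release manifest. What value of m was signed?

Squares mod 91: sig^1≡67, sig^2≡30, sig^4≡81, sig^8≡9, sig^16≡81
17 = 16 + 1, so sig^17 ≡ 81·67 ≡ 58 (mod 91)

58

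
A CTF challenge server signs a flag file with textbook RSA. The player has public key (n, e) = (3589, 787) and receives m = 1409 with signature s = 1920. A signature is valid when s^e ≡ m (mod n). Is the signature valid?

invalid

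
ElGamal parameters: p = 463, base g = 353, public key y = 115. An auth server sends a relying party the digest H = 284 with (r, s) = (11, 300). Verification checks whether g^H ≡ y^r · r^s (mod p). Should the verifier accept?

Left side g^H mod p:
Squares mod 463: 353^1≡353, 353^2≡62, 353^4≡140, 353^8≡154, 353^16≡103, 353^32≡423, 353^64≡211, 353^128≡73, 353^256≡236
284 = 256 + 16 + 8 + 4, so 353^284 ≡ 236·103·154·140 ≡ 131 (mod 463)
Right side y^r · r^s mod p:
Squares mod 463: 115^1≡115, 115^2≡261, 115^4≡60, 115^8≡359
11 = 8 + 2 + 1, so 115^11 ≡ 359·261·115 ≡ 449 (mod 463)
Squares mod 463: 11^1≡11, 11^2≡121, 11^4≡288, 11^8≡67, 11^16≡322, 11^32≡435, 11^64≡321, 11^128≡255, 11^256≡205
300 = 256 + 32 + 8 + 4, so 11^300 ≡ 205·435·67·288 ≡ 283 (mod 463)
449·283 = 127067 ≡ 205 (mod 463)
131 ≠ 205, so verification fails.

reject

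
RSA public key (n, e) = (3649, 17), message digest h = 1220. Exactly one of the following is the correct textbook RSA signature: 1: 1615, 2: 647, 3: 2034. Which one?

3

Candidate 1: Squares mod 3649: 1615^1≡1615, 1615^2≡2839, 1615^4≡2929, 1615^8≡242, 1615^16≡180; 17 = 16 + 1, so 1615^17 ≡ 180·1615 ≡ 2429 (mod 3649)
Candidate 2: Squares mod 3649: 647^1≡647, 647^2≡2623, 647^4≡1764, 647^8≡2748, 647^16≡1723; 17 = 16 + 1, so 647^17 ≡ 1723·647 ≡ 1836 (mod 3649)
Candidate 3: Squares mod 3649: 2034^1≡2034, 2034^2≡2839, 2034^4≡2929, 2034^8≡242, 2034^16≡180; 17 = 16 + 1, so 2034^17 ≡ 180·2034 ≡ 1220 (mod 3649)
  → matches h = 1220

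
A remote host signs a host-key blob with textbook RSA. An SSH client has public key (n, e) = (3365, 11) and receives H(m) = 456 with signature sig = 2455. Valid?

sig^11 mod 3365 = 1285
1285 ≠ 456, so verification fails.

no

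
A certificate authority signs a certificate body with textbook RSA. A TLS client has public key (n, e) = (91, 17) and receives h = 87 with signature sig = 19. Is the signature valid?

invalid

sig^2 ≡ 19^2 = 361 ≡ 88
sig^4 ≡ 88^2 = 7744 ≡ 9
sig^8 ≡ 9^2 = 81
sig^16 ≡ 81^2 = 6561 ≡ 9
17 = 16 + 1, so sig^17 ≡ 9·19 ≡ 80 (mod 91)
80 ≠ 87, so verification fails.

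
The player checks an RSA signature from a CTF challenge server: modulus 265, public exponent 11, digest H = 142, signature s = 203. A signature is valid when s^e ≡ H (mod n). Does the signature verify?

Squares mod 265: s^1≡203, s^2≡134, s^4≡201, s^8≡121
11 = 8 + 2 + 1, so s^11 ≡ 121·134·203 ≡ 142 (mod 265)
142 = H, so the signature checks out.

verifies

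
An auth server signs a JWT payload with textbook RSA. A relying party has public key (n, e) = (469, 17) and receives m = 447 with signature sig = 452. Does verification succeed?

sig^2 ≡ 452^2 = 204304 ≡ 289
sig^4 ≡ 289^2 = 83521 ≡ 39
sig^8 ≡ 39^2 = 1521 ≡ 114
sig^16 ≡ 114^2 = 12996 ≡ 333
17 = 16 + 1, so sig^17 ≡ 333·452 ≡ 436 (mod 469)
436 ≠ 447, so verification fails.

fails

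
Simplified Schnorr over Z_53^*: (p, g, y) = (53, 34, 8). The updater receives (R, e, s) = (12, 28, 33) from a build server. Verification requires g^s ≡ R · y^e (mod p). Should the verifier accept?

g^s mod p:
34^33 mod 53 = 27
R · y^e mod p:
8^28 mod 53 = 42
12·42 = 504 ≡ 27 (mod 53)
27 ≡ 27 (mod 53); signature holds.

accept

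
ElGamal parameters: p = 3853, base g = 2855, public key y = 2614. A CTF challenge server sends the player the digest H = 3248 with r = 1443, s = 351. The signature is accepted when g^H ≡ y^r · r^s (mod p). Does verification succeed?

Left side g^H mod p:
2855^3248 mod 3853 = 2708
Right side y^r · r^s mod p:
2614^1443 mod 3853 = 3672
1443^351 mod 3853 = 1498
3672·1498 = 5500656 ≡ 2425 (mod 3853)
2708 ≠ 2425, so verification fails.

fails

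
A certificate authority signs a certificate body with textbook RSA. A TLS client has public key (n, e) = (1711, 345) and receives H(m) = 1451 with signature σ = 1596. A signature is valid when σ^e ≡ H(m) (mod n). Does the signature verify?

verifies

Squares mod 1711: σ^1≡1596, σ^2≡1248, σ^4≡494, σ^8≡1074, σ^16≡262, σ^32≡204, σ^64≡552, σ^128≡146, σ^256≡784
345 = 256 + 64 + 16 + 8 + 1, so σ^345 ≡ 784·552·262·1074·1596 ≡ 1451 (mod 1711)
1451 = H(m), so the signature checks out.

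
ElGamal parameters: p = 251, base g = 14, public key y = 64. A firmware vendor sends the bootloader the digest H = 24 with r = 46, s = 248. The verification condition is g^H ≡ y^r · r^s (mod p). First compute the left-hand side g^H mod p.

79

14^2 = 196
14^4 ≡ 196^2 = 38416 ≡ 13
14^8 ≡ 13^2 = 169
14^16 ≡ 169^2 = 28561 ≡ 198
24 = 16 + 8, so 14^24 ≡ 198·169 ≡ 79 (mod 251)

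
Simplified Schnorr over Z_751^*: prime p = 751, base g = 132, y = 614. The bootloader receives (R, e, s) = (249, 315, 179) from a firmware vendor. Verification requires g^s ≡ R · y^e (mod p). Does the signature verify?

does not verify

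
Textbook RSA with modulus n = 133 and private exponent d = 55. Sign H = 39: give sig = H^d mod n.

39

Squares mod 133: H^1≡39, H^2≡58, H^4≡39, H^8≡58, H^16≡39, H^32≡58
55 = 32 + 16 + 4 + 2 + 1, so H^55 ≡ 58·39·39·58·39 ≡ 39 (mod 133)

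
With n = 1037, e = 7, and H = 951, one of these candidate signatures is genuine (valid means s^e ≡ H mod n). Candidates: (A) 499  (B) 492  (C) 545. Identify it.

B

Candidate A: Squares mod 1037: 499^1≡499, 499^2≡121, 499^4≡123; 7 = 4 + 2 + 1, so 499^7 ≡ 123·121·499 ≡ 660 (mod 1037)
Candidate B: Squares mod 1037: 492^1≡492, 492^2≡443, 492^4≡256; 7 = 4 + 2 + 1, so 492^7 ≡ 256·443·492 ≡ 951 (mod 1037)
  → matches H = 951
Candidate C: Squares mod 1037: 545^1≡545, 545^2≡443, 545^4≡256; 7 = 4 + 2 + 1, so 545^7 ≡ 256·443·545 ≡ 86 (mod 1037)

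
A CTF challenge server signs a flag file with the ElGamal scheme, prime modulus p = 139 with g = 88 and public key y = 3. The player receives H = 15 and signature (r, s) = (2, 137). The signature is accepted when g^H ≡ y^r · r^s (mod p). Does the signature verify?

Left side g^H mod p:
88^2 = 7744 ≡ 99
88^4 ≡ 99^2 = 9801 ≡ 71
88^8 ≡ 71^2 = 5041 ≡ 37
15 = 8 + 4 + 2 + 1, so 88^15 ≡ 37·71·99·88 ≡ 74 (mod 139)
Right side y^r · r^s mod p:
3^2 = 9
2^2 = 4
2^4 ≡ 4^2 = 16
2^8 ≡ 16^2 = 256 ≡ 117
2^16 ≡ 117^2 = 13689 ≡ 67
2^32 ≡ 67^2 = 4489 ≡ 41
2^64 ≡ 41^2 = 1681 ≡ 13
2^128 ≡ 13^2 = 169 ≡ 30
137 = 128 + 8 + 1, so 2^137 ≡ 30·117·2 ≡ 70 (mod 139)
9·70 = 630 ≡ 74 (mod 139)
74 ≡ 74 (mod 139), so the signature is genuine.

verifies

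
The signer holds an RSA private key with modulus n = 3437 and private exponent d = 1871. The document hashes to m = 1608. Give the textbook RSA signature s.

m^1871 mod 3437 = 1606

1606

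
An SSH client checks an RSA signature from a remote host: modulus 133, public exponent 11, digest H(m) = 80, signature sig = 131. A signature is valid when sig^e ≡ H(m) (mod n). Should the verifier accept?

accept

Squares mod 133: sig^1≡131, sig^2≡4, sig^4≡16, sig^8≡123
11 = 8 + 2 + 1, so sig^11 ≡ 123·4·131 ≡ 80 (mod 133)
80 = H(m), so the signature checks out.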